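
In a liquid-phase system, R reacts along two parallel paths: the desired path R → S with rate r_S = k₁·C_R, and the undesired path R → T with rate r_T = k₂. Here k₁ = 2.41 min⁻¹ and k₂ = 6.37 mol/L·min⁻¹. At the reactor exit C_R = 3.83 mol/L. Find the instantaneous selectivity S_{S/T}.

S_{S/T} = r_S/r_T = (k₁·C_R)/(k₂) = (k₁/k₂)·C_R.
= (2.41×3.830) / (6.37) = 9.230/6.370 = 1.45.
Since the desired path is higher order in R, keeping C_R high (PFR or concentrated feed) favours S.

1.45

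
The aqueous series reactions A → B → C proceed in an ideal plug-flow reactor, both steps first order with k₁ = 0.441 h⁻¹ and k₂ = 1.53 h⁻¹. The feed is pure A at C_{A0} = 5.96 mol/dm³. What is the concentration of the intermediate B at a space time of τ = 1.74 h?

0.952 mol/dm³

For first-order series with pure A initially, C_B(τ) = k₁C_{A0}/(k₂−k₁)·(e^(−k₁τ) − e^(−k₂τ)).
e^(−k₁τ) = e^(−0.441×1.74) = e^(−0.7673) = 0.4642; e^(−k₂τ) = e^(−2.662) = 0.06979.
C_B = 0.441×5.96/(1.53−0.441) × (0.4642−0.06979) = 2.414×0.3945 = 0.9520 mol/dm³.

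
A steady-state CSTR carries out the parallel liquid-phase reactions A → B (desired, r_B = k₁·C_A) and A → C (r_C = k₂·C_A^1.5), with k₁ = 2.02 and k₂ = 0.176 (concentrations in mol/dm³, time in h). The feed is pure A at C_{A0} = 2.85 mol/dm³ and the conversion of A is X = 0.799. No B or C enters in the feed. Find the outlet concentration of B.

Exit C_A = C_{A0}(1−X) = 2.85×0.201 = 0.5728 mol/dm³.
Rates in a CSTR are evaluated at the outlet concentration: r_B = 2.02×0.5728 = 1.157, r_C = 0.176×0.5728^1.5 = 0.07631.
Fraction of consumed A going to B: r_B/(r_B+r_C) = 0.9381.
C_B = 0.9381·C_{A0}·X = 0.9381×2.85×0.799 = 2.14 mol/dm³.

2.14 mol/dm³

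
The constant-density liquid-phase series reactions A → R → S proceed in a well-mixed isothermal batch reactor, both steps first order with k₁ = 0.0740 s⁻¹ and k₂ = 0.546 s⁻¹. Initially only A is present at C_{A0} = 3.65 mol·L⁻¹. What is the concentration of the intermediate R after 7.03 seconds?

0.328 mol·L⁻¹

For first-order series with pure A initially, C_R(t) = k₁C_{A0}/(k₂−k₁)·(e^(−k₁t) − e^(−k₂t)).
e^(−k₁t) = e^(−0.0740×7.03) = e^(−0.5202) = 0.5944; e^(−k₂t) = e^(−3.838) = 0.02153.
C_R = 0.0740×3.65/(0.546−0.0740) × (0.5944−0.02153) = 0.5722×0.5729 = 0.3278 mol·L⁻¹.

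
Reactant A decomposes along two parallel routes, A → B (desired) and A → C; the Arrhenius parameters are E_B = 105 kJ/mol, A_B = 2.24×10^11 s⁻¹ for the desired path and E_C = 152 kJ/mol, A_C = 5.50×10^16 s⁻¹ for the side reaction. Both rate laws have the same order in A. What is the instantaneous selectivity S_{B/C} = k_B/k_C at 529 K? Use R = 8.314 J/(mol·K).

With equal orders, S_{B/C} = k_B/k_C = (A_B/A_C)·exp[(E_C−E_B)/(RT)].
(E_C−E_B)/(RT) = (152−105)×10³/(8.314×529) = 47000/4398 = 10.69.
k_B/k_C = (2.24×10^11/5.50×10^16)·exp(10.69) = 4.073×10^-6 × 43757 = 0.178.
Since E_B < E_C, lowering the temperature improves selectivity toward B.

0.178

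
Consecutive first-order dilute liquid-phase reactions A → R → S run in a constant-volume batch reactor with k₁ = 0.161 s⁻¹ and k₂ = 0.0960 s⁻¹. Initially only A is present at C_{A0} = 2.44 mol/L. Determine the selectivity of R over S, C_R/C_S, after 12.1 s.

The intermediate concentration in a first-order A→B→C sequence is C_R = k₁C_{A0}(e^(−k₁t) − e^(−k₂t))/(k₂−k₁).
e^(−k₁t) = e^(−0.161×12.1) = e^(−1.948) = 0.1425; e^(−k₂t) = e^(−1.162) = 0.3130.
C_R = 0.161×2.44/(0.0960−0.161) × (0.1425−0.3130) = (-6.044)×(-0.1704) = 1.030 mol/L.
C_A = C_{A0}e^(−k₁t) = 0.3478 mol/L, so C_S = C_{A0}−C_A−C_R = 1.062 mol/L; C_R/C_S = 0.970.

0.970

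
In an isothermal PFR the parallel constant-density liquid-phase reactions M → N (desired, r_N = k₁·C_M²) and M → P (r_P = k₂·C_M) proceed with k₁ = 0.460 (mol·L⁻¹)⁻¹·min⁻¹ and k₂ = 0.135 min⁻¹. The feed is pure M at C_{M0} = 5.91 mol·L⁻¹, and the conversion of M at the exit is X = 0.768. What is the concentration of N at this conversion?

C_M = C_{M0}(1−X) = 1.371 mol·L⁻¹.
Along a PFR/batch, dC_P/dC_M = −r_P/(r_N+r_P) = −k₂/(k₂+k₁·C_M).
Integrating from C_{M0} to C_M: C_P = (0.135/0.460)·ln[(0.135+0.460·5.91)/(0.135+0.460·1.37)] = 0.2935·ln(2.854/0.7657) = 0.3861 mol·L⁻¹.
Then C_N = (C_{M0}−C_M) − C_P = 4.539 − 0.3861 = 4.153 mol·L⁻¹.

4.15 mol·L⁻¹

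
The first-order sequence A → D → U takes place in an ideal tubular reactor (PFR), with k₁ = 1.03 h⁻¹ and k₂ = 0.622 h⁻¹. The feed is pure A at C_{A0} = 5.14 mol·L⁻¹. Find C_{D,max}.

For a first-order series the maximum intermediate yield is C_{D,max}/C_{A0} = (k₁/k₂)^[k₂/(k₂−k₁)].
= (1.03/0.622)^(0.622/(0.622−1.03)) = (1.656)^(-1.525) = 0.4635.
C_{D,max} = 0.4635×5.14 = 2.38 mol·L⁻¹.

2.38 mol·L⁻¹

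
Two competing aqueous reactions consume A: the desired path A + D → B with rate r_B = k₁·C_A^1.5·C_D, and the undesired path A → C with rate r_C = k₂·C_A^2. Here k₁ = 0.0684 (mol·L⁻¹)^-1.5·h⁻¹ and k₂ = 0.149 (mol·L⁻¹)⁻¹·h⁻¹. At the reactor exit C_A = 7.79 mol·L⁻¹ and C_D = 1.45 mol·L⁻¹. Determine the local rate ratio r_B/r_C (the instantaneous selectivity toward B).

S_{B/C} = r_B/r_C = (k₁·C_A^1.5·C_D)/(k₂·C_A^2) = (k₁/k₂)·C_A^-0.5·C_D.
= (0.0684×7.790^1.5×1.450) / (0.149×7.790^2) = 2.156/9.042 = 0.238.

0.238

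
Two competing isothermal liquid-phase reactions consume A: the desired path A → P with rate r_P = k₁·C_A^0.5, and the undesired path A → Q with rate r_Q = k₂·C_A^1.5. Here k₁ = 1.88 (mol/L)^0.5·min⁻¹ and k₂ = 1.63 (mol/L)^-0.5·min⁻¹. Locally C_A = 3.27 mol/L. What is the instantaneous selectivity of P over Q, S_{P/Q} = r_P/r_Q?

0.353

S_{P/Q} = r_P/r_Q = (k₁·C_A^0.5)/(k₂·C_A^1.5) = (k₁/k₂)·C_A⁻¹.
= (1.88×3.270^0.5) / (1.63×3.270^1.5) = 3.400/9.638 = 0.353.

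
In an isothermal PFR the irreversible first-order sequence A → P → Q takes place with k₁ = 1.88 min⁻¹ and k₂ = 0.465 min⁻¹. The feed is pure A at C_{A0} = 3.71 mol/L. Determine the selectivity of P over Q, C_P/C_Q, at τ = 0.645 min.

5.20

The intermediate concentration in a first-order A→B→C sequence is C_P = k₁C_{A0}(e^(−k₁τ) − e^(−k₂τ))/(k₂−k₁).
e^(−k₁τ) = e^(−1.88×0.645) = e^(−1.213) = 0.2974; e^(−k₂τ) = e^(−0.2999) = 0.7409.
C_P = 1.88×3.71/(0.465−1.88) × (0.2974−0.7409) = (-4.929)×(-0.4435) = 2.186 mol/L.
C_A = C_{A0}e^(−k₁τ) = 1.103 mol/L, so C_Q = C_{A0}−C_A−C_P = 0.4207 mol/L; C_P/C_Q = 5.20.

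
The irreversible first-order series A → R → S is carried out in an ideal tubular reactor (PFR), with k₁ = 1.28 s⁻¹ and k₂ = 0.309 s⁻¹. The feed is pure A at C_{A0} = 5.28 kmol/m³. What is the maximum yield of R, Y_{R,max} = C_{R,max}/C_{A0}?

At the optimum, C_{R,max}/C_{A0} = (k₁/k₂)^[k₂/(k₂−k₁)].
= (1.28/0.309)^(0.309/(0.309−1.28)) = (4.142)^(-0.3182) = 0.6362.

0.636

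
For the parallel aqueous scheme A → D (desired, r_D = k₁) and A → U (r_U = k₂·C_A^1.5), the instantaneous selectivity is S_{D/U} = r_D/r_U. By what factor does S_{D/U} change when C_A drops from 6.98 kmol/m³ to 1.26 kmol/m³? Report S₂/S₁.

13.0

S_{D/U} = (k₁/k₂)·C_A^-1.5, so S₂/S₁ = (C_{A,2}/C_{A,1})^-1.5.
= (1.26/6.98)^(-1.5) = (0.1805)^(-1.5) = 13.0.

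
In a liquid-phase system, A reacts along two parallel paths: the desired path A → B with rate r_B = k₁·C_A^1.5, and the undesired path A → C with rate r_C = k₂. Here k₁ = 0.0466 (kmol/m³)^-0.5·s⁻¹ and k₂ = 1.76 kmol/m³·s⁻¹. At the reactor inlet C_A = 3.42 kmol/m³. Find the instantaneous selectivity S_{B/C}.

0.167

S_{B/C} = r_B/r_C = (k₁·C_A^1.5)/(k₂) = (k₁/k₂)·C_A^1.5.
= (0.0466×3.420^1.5) / (1.76) = 0.2947/1.760 = 0.167.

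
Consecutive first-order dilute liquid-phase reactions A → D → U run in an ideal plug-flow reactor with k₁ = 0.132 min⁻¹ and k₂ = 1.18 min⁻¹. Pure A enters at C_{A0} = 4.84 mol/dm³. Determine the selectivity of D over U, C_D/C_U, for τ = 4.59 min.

0.176

For first-order series with pure A initially, C_D(τ) = k₁C_{A0}/(k₂−k₁)·(e^(−k₁τ) − e^(−k₂τ)).
e^(−k₁τ) = e^(−0.132×4.59) = e^(−0.6059) = 0.5456; e^(−k₂τ) = e^(−5.416) = 0.004444.
C_D = 0.132×4.84/(1.18−0.132) × (0.5456−0.004444) = 0.6096×0.5412 = 0.3299 mol/dm³.
C_A = C_{A0}e^(−k₁τ) = 2.641 mol/dm³, so C_U = C_{A0}−C_A−C_D = 1.869 mol/dm³; C_D/C_U = 0.176.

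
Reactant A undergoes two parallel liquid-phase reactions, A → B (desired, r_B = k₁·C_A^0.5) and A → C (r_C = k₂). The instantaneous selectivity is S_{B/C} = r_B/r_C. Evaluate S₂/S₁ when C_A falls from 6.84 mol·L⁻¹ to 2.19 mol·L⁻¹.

S_{B/C} = (k₁/k₂)·C_A^0.5, so S₂/S₁ = (C_{A,2}/C_{A,1})^0.5.
= (2.19/6.84)^0.5 = (0.3202)^0.5 = 0.566.

0.566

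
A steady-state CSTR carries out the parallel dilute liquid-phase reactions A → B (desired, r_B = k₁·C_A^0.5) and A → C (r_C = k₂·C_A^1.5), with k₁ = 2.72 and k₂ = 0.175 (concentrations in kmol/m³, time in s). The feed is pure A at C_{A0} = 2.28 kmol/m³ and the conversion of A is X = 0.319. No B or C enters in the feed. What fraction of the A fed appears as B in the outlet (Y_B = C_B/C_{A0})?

Exit C_A = C_{A0}(1−X) = 2.28×0.681 = 1.553 kmol/m³.
Rates in a CSTR are evaluated at the outlet concentration: r_B = 2.72×1.553^0.5 = 3.389, r_C = 0.175×1.553^1.5 = 0.3386.
Fraction of consumed A going to B: r_B/(r_B+r_C) = 0.9092.
C_B = 0.9092·C_{A0}·X = 0.9092×2.28×0.319 = 0.661 kmol/m³; Y_B = C_B/C_{A0} = 0.290.

0.290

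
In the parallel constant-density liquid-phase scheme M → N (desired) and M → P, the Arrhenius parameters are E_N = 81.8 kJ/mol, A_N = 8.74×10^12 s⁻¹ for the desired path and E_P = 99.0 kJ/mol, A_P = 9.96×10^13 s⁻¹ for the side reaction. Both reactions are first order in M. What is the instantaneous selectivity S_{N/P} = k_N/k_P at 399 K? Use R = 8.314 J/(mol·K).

With equal orders, S_{N/P} = k_N/k_P = (A_N/A_P)·exp[(E_P−E_N)/(RT)].
(E_P−E_N)/(RT) = (99.0−81.8)×10³/(8.314×399) = 17200/3317 = 5.185.
k_N/k_P = (8.74×10^12/9.96×10^13)·exp(5.185) = 0.08775 × 178.6 = 15.7.
Since E_N < E_P, lowering the temperature improves selectivity toward N.

15.7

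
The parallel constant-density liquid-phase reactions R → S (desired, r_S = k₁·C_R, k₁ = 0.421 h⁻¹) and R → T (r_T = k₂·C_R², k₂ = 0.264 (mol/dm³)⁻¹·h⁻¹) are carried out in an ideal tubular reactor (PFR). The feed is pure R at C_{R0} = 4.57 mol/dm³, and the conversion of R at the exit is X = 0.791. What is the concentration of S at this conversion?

C_R = C_{R0}(1−X) = 0.9551 mol/dm³.
Along a PFR/batch, dC_S/dC_R = −r_S/(r_S+r_T) = −k₁/(k₁+k₂·C_R).
Integrating from C_{R0} to C_R: C_S = (0.421/0.264)·ln[(0.421+0.264·4.57)/(0.421+0.264·0.955)] = 1.595·ln(1.627/0.6732) = 1.408 mol/dm³.

1.41 mol/dm³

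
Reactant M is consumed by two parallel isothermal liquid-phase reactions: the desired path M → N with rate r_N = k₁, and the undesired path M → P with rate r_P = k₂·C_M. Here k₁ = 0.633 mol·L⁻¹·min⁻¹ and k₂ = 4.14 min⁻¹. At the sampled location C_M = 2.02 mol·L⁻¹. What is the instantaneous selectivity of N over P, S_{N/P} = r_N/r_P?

0.0757

S_{N/P} = r_N/r_P = (k₁)/(k₂·C_M) = (k₁/k₂)·C_M⁻¹.
= (0.633) / (4.14×2.020) = 0.6330/8.363 = 0.0757.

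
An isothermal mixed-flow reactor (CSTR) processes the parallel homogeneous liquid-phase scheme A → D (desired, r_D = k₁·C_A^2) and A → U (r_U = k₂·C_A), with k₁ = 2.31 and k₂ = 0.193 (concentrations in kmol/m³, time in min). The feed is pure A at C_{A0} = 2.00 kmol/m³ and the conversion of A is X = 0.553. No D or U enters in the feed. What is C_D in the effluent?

Exit C_A = C_{A0}(1−X) = 2.00×0.447 = 0.8940 kmol/m³.
Rates in a CSTR are evaluated at the outlet concentration: r_D = 2.31×0.8940^2 = 1.846, r_U = 0.193×0.8940 = 0.1725.
Fraction of consumed A going to D: r_D/(r_D+r_U) = 0.9145.
C_D = 0.9145·C_{A0}·X = 0.9145×2.00×0.553 = 1.01 kmol/m³.

1.01 kmol/m³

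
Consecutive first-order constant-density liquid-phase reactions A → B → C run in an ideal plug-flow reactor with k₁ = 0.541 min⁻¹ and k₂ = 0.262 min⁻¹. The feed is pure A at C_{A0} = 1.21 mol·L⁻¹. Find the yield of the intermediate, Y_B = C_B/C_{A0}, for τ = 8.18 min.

0.204

Solving the coupled first-order balances gives C_B(τ) = [k₁/(k₂−k₁)]·C_{A0}·(e^(−k₁τ) − e^(−k₂τ)).
e^(−k₁τ) = e^(−0.541×8.18) = e^(−4.425) = 0.01197; e^(−k₂τ) = e^(−2.143) = 0.1173.
C_B = 0.541×1.21/(0.262−0.541) × (0.01197−0.1173) = (-2.346)×(-0.1053) = 0.2471 mol·L⁻¹.
Y_B = C_B/C_{A0} = 0.2471/1.21 = 0.204.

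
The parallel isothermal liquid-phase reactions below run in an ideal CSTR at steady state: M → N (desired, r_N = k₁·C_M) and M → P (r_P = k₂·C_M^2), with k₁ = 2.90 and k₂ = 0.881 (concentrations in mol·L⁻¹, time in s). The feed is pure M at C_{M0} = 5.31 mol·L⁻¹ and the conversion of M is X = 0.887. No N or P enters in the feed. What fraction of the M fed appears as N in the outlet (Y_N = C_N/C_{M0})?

0.750

Exit C_M = C_{M0}(1−X) = 5.31×0.113 = 0.6000 mol·L⁻¹.
A CSTR operates uniformly at the exit composition, giving r_N = 1.740 and r_P = 0.3172 (each k·C_M^n at C_M = 0.6000).
Fraction of consumed M going to N: r_N/(r_N+r_P) = 0.8458.
C_N = 0.8458·C_{M0}·X = 0.8458×5.31×0.887 = 3.98 mol·L⁻¹; Y_N = C_N/C_{M0} = 0.750.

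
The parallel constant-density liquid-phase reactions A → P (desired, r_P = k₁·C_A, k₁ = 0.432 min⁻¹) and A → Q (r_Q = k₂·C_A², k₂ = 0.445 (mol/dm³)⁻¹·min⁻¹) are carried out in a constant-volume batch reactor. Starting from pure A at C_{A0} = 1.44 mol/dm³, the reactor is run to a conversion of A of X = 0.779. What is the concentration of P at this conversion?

C_A = C_{A0}(1−X) = 0.3182 mol/dm³.
Along a PFR/batch, dC_P/dC_A = −r_P/(r_P+r_Q) = −k₁/(k₁+k₂·C_A).
Integrating from C_{A0} to C_A: C_P = (0.432/0.445)·ln[(0.432+0.445·1.44)/(0.432+0.445·0.318)] = 0.9708·ln(1.073/0.5736) = 0.6078 mol/dm³.

0.608 mol/dm³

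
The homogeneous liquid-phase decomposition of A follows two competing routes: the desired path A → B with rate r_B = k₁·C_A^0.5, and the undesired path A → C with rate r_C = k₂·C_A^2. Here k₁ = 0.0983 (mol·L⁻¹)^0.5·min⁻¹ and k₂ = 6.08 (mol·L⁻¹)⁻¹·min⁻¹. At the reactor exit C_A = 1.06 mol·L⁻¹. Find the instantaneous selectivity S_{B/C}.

0.0148

S_{B/C} = r_B/r_C = (k₁·C_A^0.5)/(k₂·C_A^2) = (k₁/k₂)·C_A^-1.5.
= (0.0983×1.060^0.5) / (6.08×1.060^2) = 0.1012/6.831 = 0.0148.
The undesired path is higher order in A, so low C_A (CSTR or dilute feed) favours B.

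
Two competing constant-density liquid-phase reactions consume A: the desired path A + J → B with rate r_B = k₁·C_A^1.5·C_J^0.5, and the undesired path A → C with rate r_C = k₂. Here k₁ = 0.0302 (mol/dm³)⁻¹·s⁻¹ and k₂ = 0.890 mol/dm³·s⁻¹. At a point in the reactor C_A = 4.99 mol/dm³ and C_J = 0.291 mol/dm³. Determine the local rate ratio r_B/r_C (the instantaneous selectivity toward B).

S_{B/C} = r_B/r_C = (k₁·C_A^1.5·C_J^0.5)/(k₂) = (k₁/k₂)·C_A^1.5·C_J^0.5.
= (0.0302×4.990^1.5×0.2910^0.5) / (0.890) = 0.1816/0.8900 = 0.204.
Since the desired path is higher order in A, keeping C_A high (PFR or concentrated feed) favours B.

0.204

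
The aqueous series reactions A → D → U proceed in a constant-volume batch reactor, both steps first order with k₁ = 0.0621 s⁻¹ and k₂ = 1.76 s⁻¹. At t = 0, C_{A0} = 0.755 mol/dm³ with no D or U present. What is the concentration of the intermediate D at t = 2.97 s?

Solving the coupled first-order balances gives C_D(t) = [k₁/(k₂−k₁)]·C_{A0}·(e^(−k₁t) − e^(−k₂t)).
e^(−k₁t) = e^(−0.0621×2.97) = e^(−0.1844) = 0.8316; e^(−k₂t) = e^(−5.227) = 0.005369.
C_D = 0.0621×0.755/(1.76−0.0621) × (0.8316−0.005369) = 0.02761×0.8262 = 0.02281 mol/dm³.

0.0228 mol/dm³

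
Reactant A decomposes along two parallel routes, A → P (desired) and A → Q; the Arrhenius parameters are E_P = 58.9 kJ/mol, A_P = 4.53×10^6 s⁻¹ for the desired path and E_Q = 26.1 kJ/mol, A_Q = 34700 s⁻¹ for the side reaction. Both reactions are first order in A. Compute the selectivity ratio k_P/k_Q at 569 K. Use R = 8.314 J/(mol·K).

With equal orders, S_{P/Q} = k_P/k_Q = (A_P/A_Q)·exp[(E_Q−E_P)/(RT)].
(E_Q−E_P)/(RT) = (26.1−58.9)×10³/(8.314×569) = -32800/4731 = -6.933.
k_P/k_Q = (4.53×10^6/34700)·exp(-6.933) = 130.5 × 9.746×10^-4 = 0.127.
Since E_P > E_Q, raising the temperature improves selectivity toward P.

0.127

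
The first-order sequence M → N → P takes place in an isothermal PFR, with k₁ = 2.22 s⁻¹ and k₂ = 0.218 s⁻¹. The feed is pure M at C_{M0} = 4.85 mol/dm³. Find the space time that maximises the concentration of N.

The intermediate peaks when r₁ = r₂, i.e. k₁e^(−k₁τ) = k₂e^(−k₂τ), giving τ_opt = ln(k₂/k₁)/(k₂−k₁).
= ln(0.218/2.22)/(0.218−2.22) = ln(0.09820)/-2.002 = -2.321/-2.002 = 1.16 s.

1.16 s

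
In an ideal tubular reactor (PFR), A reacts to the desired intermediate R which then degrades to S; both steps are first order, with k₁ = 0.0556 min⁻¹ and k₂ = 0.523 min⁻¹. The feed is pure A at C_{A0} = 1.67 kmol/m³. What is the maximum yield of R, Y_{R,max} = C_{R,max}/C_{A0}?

0.0814

At the optimum, C_{R,max}/C_{A0} = (k₁/k₂)^[k₂/(k₂−k₁)].
= (0.0556/0.523)^(0.523/(0.523−0.0556)) = (0.1063)^(1.119) = 0.08143.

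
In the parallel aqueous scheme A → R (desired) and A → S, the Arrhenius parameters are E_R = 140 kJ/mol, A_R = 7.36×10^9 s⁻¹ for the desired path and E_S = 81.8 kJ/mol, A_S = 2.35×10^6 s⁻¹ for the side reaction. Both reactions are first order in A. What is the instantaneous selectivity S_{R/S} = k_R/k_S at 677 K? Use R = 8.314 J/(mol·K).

With equal orders, S_{R/S} = k_R/k_S = (A_R/A_S)·exp[(E_S−E_R)/(RT)].
(E_S−E_R)/(RT) = (81.8−140)×10³/(8.314×677) = -58200/5629 = -10.34.
k_R/k_S = (7.36×10^9/2.35×10^6)·exp(-10.34) = 3132 × 3.231×10^-5 = 0.101.

0.101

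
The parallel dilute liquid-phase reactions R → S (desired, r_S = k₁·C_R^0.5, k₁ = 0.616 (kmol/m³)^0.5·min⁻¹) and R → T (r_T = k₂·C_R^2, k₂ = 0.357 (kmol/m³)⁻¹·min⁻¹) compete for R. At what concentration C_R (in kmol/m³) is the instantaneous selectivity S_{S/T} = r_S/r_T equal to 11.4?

S_{S/T} = (k₁/k₂)·C_R^-1.5 ⇒ C_R = (S·k₂/k₁)^(1/(-1.5)).
= (11.4×0.357/0.616)^(-0.6667) = (6.607)^(-0.6667) = 0.284 kmol/m³.

0.284 kmol/m³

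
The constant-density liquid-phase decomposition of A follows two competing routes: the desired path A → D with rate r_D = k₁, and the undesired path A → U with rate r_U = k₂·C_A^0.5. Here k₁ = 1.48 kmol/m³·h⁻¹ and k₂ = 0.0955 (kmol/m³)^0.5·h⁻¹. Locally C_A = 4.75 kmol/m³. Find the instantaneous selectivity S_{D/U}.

7.11

S_{D/U} = r_D/r_U = (k₁)/(k₂·C_A^0.5) = (k₁/k₂)·C_A^-0.5.
= (1.48) / (0.0955×4.750^0.5) = 1.480/0.2081 = 7.11.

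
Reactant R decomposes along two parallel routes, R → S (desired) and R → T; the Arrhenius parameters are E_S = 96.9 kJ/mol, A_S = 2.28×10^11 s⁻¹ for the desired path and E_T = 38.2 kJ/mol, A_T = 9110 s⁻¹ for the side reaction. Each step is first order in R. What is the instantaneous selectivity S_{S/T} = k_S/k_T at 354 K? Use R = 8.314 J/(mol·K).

With equal orders, S_{S/T} = k_S/k_T = (A_S/A_T)·exp[(E_T−E_S)/(RT)].
(E_T−E_S)/(RT) = (38.2−96.9)×10³/(8.314×354) = -58700/2943 = -19.94.
k_S/k_T = (2.28×10^11/9110)·exp(-19.94) = 2.503×10^7 × 2.179×10^-9 = 0.0545.
Since E_S > E_T, raising the temperature improves selectivity toward S.

0.0545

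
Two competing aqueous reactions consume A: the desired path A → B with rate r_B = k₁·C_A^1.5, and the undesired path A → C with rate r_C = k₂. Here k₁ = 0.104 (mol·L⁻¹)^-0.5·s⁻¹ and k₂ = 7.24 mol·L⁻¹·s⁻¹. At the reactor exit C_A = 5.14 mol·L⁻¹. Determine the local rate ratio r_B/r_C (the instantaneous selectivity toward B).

0.167

S_{B/C} = r_B/r_C = (k₁·C_A^1.5)/(k₂) = (k₁/k₂)·C_A^1.5.
= (0.104×5.140^1.5) / (7.24) = 1.212/7.240 = 0.167.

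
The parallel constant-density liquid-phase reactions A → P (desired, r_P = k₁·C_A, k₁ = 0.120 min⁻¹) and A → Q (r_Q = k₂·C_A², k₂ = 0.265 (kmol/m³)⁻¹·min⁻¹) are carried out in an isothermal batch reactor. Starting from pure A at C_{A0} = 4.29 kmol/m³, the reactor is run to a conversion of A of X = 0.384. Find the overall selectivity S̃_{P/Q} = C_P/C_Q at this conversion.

0.133

C_A = C_{A0}(1−X) = 2.643 kmol/m³.
Along a PFR/batch, dC_P/dC_A = −r_P/(r_P+r_Q) = −k₁/(k₁+k₂·C_A).
Integrating from C_{A0} to C_A: C_P = (0.120/0.265)·ln[(0.120+0.265·4.29)/(0.120+0.265·2.64)] = 0.4528·ln(1.257/0.8203) = 0.1932 kmol/m³.
C_Q = (C_{A0}−C_A)−C_P = 1.454 kmol/m³; S̃_{P/Q} = 0.1932/1.454 = 0.133.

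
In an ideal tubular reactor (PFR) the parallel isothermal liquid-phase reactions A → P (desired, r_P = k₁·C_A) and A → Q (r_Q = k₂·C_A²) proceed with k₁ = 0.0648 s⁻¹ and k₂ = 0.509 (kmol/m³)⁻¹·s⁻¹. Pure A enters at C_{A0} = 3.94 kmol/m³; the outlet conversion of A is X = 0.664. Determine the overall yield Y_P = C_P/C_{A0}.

C_A = C_{A0}(1−X) = 1.324 kmol/m³.
Along a PFR/batch, dC_P/dC_A = −r_P/(r_P+r_Q) = −k₁/(k₁+k₂·C_A).
Integrating from C_{A0} to C_A: C_P = (0.0648/0.509)·ln[(0.0648+0.509·3.94)/(0.0648+0.509·1.32)] = 0.1273·ln(2.070/0.7386) = 0.1312 kmol/m³.
Y_P = C_P/C_{A0} = 0.1312/3.94 = 0.0333.

0.0333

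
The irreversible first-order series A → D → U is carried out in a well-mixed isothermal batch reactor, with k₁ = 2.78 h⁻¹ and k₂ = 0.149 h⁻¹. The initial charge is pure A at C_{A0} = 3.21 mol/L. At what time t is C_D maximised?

For first-order series the maximum of C_D occurs at t_opt = ln(k₂/k₁)/(k₂−k₁).
= ln(0.149/2.78)/(0.149−2.78) = ln(0.05360)/-2.631 = -2.926/-2.631 = 1.11 h.

1.11 h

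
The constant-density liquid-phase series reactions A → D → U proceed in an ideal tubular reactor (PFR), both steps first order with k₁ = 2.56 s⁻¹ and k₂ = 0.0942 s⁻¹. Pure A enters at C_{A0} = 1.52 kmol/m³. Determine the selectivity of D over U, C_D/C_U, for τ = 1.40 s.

For first-order series with pure A initially, C_D(τ) = k₁C_{A0}/(k₂−k₁)·(e^(−k₁τ) − e^(−k₂τ)).
e^(−k₁τ) = e^(−2.56×1.40) = e^(−3.584) = 0.02776; e^(−k₂τ) = e^(−0.1319) = 0.8764.
C_D = 2.56×1.52/(0.0942−2.56) × (0.02776−0.8764) = (-1.578)×(-0.8487) = 1.339 kmol/m³.
C_A = C_{A0}e^(−k₁τ) = 0.04220 kmol/m³, so C_U = C_{A0}−C_A−C_D = 0.1385 kmol/m³; C_D/C_U = 9.67.

9.67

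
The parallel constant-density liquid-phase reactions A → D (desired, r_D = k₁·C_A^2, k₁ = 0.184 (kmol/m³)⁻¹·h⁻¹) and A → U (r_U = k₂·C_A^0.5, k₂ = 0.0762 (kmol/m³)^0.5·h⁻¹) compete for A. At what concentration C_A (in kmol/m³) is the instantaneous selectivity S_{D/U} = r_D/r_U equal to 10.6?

S_{D/U} = (k₁/k₂)·C_A^1.5 ⇒ C_A = (S·k₂/k₁)^(1/1.5).
= (10.6×0.0762/0.184)^(0.6667) = (4.390)^(0.6667) = 2.68 kmol/m³.

2.68 kmol/m³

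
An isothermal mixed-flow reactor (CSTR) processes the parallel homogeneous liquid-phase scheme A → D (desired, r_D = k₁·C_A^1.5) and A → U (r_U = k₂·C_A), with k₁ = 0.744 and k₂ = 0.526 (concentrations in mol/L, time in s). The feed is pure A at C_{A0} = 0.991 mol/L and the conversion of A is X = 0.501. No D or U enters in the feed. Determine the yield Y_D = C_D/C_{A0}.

Exit C_A = C_{A0}(1−X) = 0.991×0.499 = 0.4945 mol/L.
Rates in a CSTR are evaluated at the outlet concentration: r_D = 0.744×0.4945^1.5 = 0.2587, r_U = 0.526×0.4945 = 0.2601.
Fraction of consumed A going to D: r_D/(r_D+r_U) = 0.4987.
C_D = 0.4987·C_{A0}·X = 0.4987×0.991×0.501 = 0.248 mol/L; Y_D = C_D/C_{A0} = 0.250.

0.250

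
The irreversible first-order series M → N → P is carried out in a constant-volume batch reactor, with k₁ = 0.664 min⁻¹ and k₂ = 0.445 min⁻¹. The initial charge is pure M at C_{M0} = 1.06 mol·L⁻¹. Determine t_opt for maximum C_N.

1.83 min

The intermediate peaks when r₁ = r₂, i.e. k₁e^(−k₁t) = k₂e^(−k₂t), giving t_opt = ln(k₂/k₁)/(k₂−k₁).
= ln(0.445/0.664)/(0.445−0.664) = ln(0.6702)/-0.2190 = -0.4002/-0.2190 = 1.83 min.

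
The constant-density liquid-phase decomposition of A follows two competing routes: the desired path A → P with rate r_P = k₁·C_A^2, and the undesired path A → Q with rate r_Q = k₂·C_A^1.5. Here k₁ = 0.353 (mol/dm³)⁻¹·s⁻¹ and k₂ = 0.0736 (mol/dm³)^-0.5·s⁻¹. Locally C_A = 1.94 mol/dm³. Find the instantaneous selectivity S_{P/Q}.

6.68

S_{P/Q} = r_P/r_Q = (k₁·C_A^2)/(k₂·C_A^1.5) = (k₁/k₂)·C_A^0.5.
= (0.353×1.940^2) / (0.0736×1.940^1.5) = 1.329/0.1989 = 6.68.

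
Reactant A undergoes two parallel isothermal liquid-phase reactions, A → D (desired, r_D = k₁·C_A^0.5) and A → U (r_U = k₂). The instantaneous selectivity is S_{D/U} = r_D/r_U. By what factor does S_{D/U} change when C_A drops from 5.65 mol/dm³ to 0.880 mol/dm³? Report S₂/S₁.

0.395

S_{D/U} = (k₁/k₂)·C_A^0.5, so S₂/S₁ = (C_{A,2}/C_{A,1})^0.5.
= (0.880/5.65)^0.5 = (0.1558)^0.5 = 0.395.
Selectivity toward D falls as C_A falls — high-concentration operation is favoured.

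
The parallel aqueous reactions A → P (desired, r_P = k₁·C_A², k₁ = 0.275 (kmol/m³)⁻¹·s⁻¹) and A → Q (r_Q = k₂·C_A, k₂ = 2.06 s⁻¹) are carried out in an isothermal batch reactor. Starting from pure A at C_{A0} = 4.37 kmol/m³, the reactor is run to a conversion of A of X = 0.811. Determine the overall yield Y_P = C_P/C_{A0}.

0.203

C_A = C_{A0}(1−X) = 0.8259 kmol/m³.
Along a PFR/batch, dC_Q/dC_A = −r_Q/(r_P+r_Q) = −k₂/(k₂+k₁·C_A).
Integrating from C_{A0} to C_A: C_Q = (2.06/0.275)·ln[(2.06+0.275·4.37)/(2.06+0.275·0.826)] = 7.491·ln(3.262/2.287) = 2.659 kmol/m³.
Then C_P = (C_{A0}−C_A) − C_Q = 3.544 − 2.659 = 0.8851 kmol/m³.
Y_P = C_P/C_{A0} = 0.8851/4.37 = 0.203.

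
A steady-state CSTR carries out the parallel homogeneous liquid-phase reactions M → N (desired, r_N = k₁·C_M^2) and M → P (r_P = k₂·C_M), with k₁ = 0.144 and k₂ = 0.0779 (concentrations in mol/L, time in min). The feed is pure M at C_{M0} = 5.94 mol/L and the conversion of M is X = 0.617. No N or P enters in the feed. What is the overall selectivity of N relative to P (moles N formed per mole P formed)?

4.21

Exit C_M = C_{M0}(1−X) = 5.94×0.383 = 2.275 mol/L.
In a CSTR the entire volume is at exit conditions, so r_N = 0.144×2.275^2 = 0.7453 and r_P = 0.0779×2.275 = 0.1772.
Overall selectivity = C_N/C_P = r_Nτ/(r_Pτ) = r_N/r_P = 4.21.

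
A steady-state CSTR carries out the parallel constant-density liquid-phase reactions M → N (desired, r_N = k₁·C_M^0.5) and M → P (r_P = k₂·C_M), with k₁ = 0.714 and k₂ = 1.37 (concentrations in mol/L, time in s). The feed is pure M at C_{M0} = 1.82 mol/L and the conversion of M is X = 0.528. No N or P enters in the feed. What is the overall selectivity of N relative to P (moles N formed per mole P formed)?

0.562

Exit C_M = C_{M0}(1−X) = 1.82×0.472 = 0.8590 mol/L.
A CSTR operates uniformly at the exit composition, giving r_N = 0.6618 and r_P = 1.177 (each k·C_M^n at C_M = 0.8590).
Overall selectivity = C_N/C_P = r_Nτ/(r_Pτ) = r_N/r_P = 0.562.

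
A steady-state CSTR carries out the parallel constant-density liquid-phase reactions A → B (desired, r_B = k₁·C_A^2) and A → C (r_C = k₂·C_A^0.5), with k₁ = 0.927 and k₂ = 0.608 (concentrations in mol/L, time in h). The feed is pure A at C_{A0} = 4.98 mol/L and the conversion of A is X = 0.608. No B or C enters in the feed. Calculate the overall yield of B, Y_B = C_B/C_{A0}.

Exit C_A = C_{A0}(1−X) = 4.98×0.392 = 1.952 mol/L.
A CSTR operates uniformly at the exit composition, giving r_B = 3.533 and r_C = 0.8495 (each k·C_A^n at C_A = 1.952).
Fraction of consumed A going to B: r_B/(r_B+r_C) = 0.8061.
C_B = 0.8061·C_{A0}·X = 0.8061×4.98×0.608 = 2.44 mol/L; Y_B = C_B/C_{A0} = 0.490.

0.490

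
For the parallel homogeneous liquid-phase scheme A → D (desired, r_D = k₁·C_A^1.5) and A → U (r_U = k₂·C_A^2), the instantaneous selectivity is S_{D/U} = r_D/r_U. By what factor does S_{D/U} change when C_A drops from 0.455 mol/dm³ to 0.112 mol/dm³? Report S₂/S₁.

2.02

S_{D/U} = (k₁/k₂)·C_A^-0.5, so S₂/S₁ = (C_{A,2}/C_{A,1})^-0.5.
= (0.112/0.455)^(-0.5) = (0.2462)^(-0.5) = 2.02.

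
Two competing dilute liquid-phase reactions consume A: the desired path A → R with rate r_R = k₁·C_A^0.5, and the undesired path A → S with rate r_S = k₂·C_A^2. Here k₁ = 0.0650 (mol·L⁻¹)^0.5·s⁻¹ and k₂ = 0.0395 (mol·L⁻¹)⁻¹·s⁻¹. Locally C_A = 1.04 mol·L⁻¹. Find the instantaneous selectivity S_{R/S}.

1.55

S_{R/S} = r_R/r_S = (k₁·C_A^0.5)/(k₂·C_A^2) = (k₁/k₂)·C_A^-1.5.
= (0.0650×1.040^0.5) / (0.0395×1.040^2) = 0.06629/0.04272 = 1.55.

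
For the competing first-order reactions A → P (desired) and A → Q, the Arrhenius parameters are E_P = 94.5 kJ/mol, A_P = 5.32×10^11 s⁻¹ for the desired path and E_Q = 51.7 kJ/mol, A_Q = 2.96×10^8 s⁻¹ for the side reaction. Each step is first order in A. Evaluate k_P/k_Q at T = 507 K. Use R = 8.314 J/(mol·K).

Since both paths have the same order in A, the concentration cancels and S_{P/Q} = k_P/k_Q = (A_P/A_Q)·exp[(E_Q−E_P)/(RT)].
(E_Q−E_P)/(RT) = (51.7−94.5)×10³/(8.314×507) = -42800/4215 = -10.15.
k_P/k_Q = (5.32×10^11/2.96×10^8)·exp(-10.15) = 1797 × 3.893×10^-5 = 0.0700.
Since E_P > E_Q, raising the temperature improves selectivity toward P.

0.0700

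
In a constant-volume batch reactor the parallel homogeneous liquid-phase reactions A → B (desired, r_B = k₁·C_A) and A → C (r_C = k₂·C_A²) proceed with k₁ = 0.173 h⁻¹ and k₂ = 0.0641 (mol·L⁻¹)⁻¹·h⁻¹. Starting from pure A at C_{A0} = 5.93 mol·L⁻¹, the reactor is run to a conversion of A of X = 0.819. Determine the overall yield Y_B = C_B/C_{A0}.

C_A = C_{A0}(1−X) = 1.073 mol·L⁻¹.
Along a PFR/batch, dC_B/dC_A = −r_B/(r_B+r_C) = −k₁/(k₁+k₂·C_A).
Integrating from C_{A0} to C_A: C_B = (0.173/0.0641)·ln[(0.173+0.0641·5.93)/(0.173+0.0641·1.07)] = 2.699·ln(0.5531/0.2418) = 2.233 mol·L⁻¹.
Y_B = C_B/C_{A0} = 2.233/5.93 = 0.377.

0.377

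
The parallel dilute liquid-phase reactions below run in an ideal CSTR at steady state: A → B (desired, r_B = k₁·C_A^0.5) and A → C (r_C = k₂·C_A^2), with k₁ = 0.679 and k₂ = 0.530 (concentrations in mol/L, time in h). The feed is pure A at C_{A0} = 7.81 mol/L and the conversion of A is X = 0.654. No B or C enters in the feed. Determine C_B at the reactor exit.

1.14 mol/L

Exit C_A = C_{A0}(1−X) = 7.81×0.346 = 2.702 mol/L.
In a CSTR the entire volume is at exit conditions, so r_B = 0.679×2.702^0.5 = 1.116 and r_C = 0.530×2.702^2 = 3.870.
Fraction of consumed A going to B: r_B/(r_B+r_C) = 0.2238.
C_B = 0.2238·C_{A0}·X = 0.2238×7.81×0.654 = 1.14 mol/L.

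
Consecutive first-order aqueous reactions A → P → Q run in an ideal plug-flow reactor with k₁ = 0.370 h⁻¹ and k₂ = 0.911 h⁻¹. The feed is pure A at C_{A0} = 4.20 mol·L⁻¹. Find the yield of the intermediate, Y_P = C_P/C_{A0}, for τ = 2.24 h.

0.210

For first-order series with pure A initially, C_P(τ) = k₁C_{A0}/(k₂−k₁)·(e^(−k₁τ) − e^(−k₂τ)).
e^(−k₁τ) = e^(−0.370×2.24) = e^(−0.8288) = 0.4366; e^(−k₂τ) = e^(−2.041) = 0.1299.
C_P = 0.370×4.20/(0.911−0.370) × (0.4366−0.1299) = 2.872×0.3066 = 0.8808 mol·L⁻¹.
Y_P = C_P/C_{A0} = 0.8808/4.20 = 0.210.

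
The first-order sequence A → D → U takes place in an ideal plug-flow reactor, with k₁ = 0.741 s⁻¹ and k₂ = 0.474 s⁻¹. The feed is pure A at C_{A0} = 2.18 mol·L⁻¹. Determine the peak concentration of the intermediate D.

0.986 mol·L⁻¹

At the optimum, C_{D,max}/C_{A0} = (k₁/k₂)^[k₂/(k₂−k₁)].
= (0.741/0.474)^(0.474/(0.474−0.741)) = (1.563)^(-1.775) = 0.4524.
C_{D,max} = 0.4524×2.18 = 0.986 mol·L⁻¹.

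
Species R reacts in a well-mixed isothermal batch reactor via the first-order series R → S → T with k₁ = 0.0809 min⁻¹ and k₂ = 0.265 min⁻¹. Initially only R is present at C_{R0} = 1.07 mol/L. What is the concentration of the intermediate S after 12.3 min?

0.156 mol/L

The intermediate concentration in a first-order A→B→C sequence is C_S = k₁C_{R0}(e^(−k₁t) − e^(−k₂t))/(k₂−k₁).
e^(−k₁t) = e^(−0.0809×12.3) = e^(−0.9951) = 0.3697; e^(−k₂t) = e^(−3.260) = 0.03841.
C_S = 0.0809×1.07/(0.265−0.0809) × (0.3697−0.03841) = 0.4702×0.3313 = 0.1558 mol/L.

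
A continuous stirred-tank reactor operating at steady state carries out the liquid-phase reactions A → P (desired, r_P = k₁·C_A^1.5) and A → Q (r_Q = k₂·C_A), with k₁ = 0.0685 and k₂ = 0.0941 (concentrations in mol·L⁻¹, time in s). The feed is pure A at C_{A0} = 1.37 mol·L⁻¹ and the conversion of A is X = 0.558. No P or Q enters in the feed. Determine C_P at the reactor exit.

0.276 mol·L⁻¹

Exit C_A = C_{A0}(1−X) = 1.37×0.442 = 0.6055 mol·L⁻¹.
A CSTR operates uniformly at the exit composition, giving r_P = 0.03228 and r_Q = 0.05698 (each k·C_A^n at C_A = 0.6055).
Fraction of consumed A going to P: r_P/(r_P+r_Q) = 0.3616.
C_P = 0.3616·C_{A0}·X = 0.3616×1.37×0.558 = 0.276 mol·L⁻¹.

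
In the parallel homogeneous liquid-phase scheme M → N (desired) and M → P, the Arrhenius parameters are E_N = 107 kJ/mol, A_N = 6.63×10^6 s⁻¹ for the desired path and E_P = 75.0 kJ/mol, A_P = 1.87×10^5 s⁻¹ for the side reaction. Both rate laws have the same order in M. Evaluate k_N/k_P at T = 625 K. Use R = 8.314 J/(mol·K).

0.0750

Since both paths have the same order in M, the concentration cancels and S_{N/P} = k_N/k_P = (A_N/A_P)·exp[(E_P−E_N)/(RT)].
(E_P−E_N)/(RT) = (75.0−107)×10³/(8.314×625) = -32000/5196 = -6.158.
k_N/k_P = (6.63×10^6/1.87×10^5)·exp(-6.158) = 35.45 × 0.002116 = 0.0750.
Since E_N > E_P, raising the temperature improves selectivity toward N.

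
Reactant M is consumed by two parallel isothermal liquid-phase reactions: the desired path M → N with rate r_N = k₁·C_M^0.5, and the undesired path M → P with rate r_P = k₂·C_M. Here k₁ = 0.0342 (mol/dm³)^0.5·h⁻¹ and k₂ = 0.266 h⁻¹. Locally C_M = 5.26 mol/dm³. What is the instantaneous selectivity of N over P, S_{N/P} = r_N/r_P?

0.0561

S_{N/P} = r_N/r_P = (k₁·C_M^0.5)/(k₂·C_M) = (k₁/k₂)·C_M^-0.5.
= (0.0342×5.260^0.5) / (0.266×5.260) = 0.07844/1.399 = 0.0561.
The undesired path is higher order in M, so low C_M (CSTR or dilute feed) favours N.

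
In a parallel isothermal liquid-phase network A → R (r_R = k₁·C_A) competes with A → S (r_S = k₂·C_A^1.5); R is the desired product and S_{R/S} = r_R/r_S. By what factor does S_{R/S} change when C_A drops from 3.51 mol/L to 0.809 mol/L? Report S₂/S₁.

S_{R/S} = (k₁/k₂)·C_A^-0.5, so S₂/S₁ = (C_{A,2}/C_{A,1})^-0.5.
= (0.809/3.51)^(-0.5) = (0.2305)^(-0.5) = 2.08.
Selectivity toward R rises as C_A falls — low-concentration operation is favoured.

2.08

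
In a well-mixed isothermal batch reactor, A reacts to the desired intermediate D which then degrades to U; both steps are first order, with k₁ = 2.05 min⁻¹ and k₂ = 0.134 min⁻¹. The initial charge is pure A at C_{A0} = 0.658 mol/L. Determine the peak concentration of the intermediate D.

0.544 mol/L

Evaluating C_D at t_opt = ln(k₂/k₁)/(k₂−k₁) gives C_{D,max}/C_{A0} = (k₁/k₂)^[k₂/(k₂−k₁)].
= (2.05/0.134)^(0.134/(0.134−2.05)) = (15.30)^(-0.06994) = 0.8263.
C_{D,max} = 0.8263×0.658 = 0.544 mol/L.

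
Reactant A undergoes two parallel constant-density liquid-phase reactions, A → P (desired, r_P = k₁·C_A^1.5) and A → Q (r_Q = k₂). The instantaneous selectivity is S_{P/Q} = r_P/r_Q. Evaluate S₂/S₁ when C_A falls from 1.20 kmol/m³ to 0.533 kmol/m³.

S_{P/Q} = (k₁/k₂)·C_A^1.5, so S₂/S₁ = (C_{A,2}/C_{A,1})^1.5.
= (0.533/1.20)^1.5 = (0.4442)^1.5 = 0.296.

0.296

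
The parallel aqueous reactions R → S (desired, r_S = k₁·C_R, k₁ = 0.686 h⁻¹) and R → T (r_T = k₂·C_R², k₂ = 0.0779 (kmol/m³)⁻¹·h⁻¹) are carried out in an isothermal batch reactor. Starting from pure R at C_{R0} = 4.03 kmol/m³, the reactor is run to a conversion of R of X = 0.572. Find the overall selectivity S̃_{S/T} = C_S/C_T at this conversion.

3.10

C_R = C_{R0}(1−X) = 1.725 kmol/m³.
Along a PFR/batch, dC_S/dC_R = −r_S/(r_S+r_T) = −k₁/(k₁+k₂·C_R).
Integrating from C_{R0} to C_R: C_S = (0.686/0.0779)·ln[(0.686+0.0779·4.03)/(0.686+0.0779·1.72)] = 8.806·ln(0.9999/0.8204) = 1.743 kmol/m³.
C_T = (C_{R0}−C_R)−C_S = 0.5620 kmol/m³; S̃_{S/T} = 1.743/0.5620 = 3.10.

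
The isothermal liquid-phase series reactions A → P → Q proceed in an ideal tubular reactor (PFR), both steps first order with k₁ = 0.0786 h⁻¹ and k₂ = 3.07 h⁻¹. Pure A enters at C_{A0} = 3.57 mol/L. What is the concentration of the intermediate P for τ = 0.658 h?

0.0766 mol/L

For first-order series with pure A initially, C_P(τ) = k₁C_{A0}/(k₂−k₁)·(e^(−k₁τ) − e^(−k₂τ)).
e^(−k₁τ) = e^(−0.0786×0.658) = e^(−0.05172) = 0.9496; e^(−k₂τ) = e^(−2.020) = 0.1326.
C_P = 0.0786×3.57/(3.07−0.0786) × (0.9496−0.1326) = 0.09380×0.8169 = 0.07663 mol/L.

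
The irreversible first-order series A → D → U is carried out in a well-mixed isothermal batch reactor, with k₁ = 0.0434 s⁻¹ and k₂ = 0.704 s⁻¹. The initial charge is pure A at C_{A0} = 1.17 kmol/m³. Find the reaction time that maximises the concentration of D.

Setting dC_D/dt = 0 gives t_opt = ln(k₂/k₁)/(k₂−k₁).
= ln(0.704/0.0434)/(0.704−0.0434) = ln(16.22)/0.6606 = 2.786/0.6606 = 4.22 s.

4.22 s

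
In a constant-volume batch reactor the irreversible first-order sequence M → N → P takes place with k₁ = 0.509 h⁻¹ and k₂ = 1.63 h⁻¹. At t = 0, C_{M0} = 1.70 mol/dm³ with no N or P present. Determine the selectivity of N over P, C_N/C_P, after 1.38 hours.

For first-order series with pure M initially, C_N(t) = k₁C_{M0}/(k₂−k₁)·(e^(−k₁t) − e^(−k₂t)).
e^(−k₁t) = e^(−0.509×1.38) = e^(−0.7024) = 0.4954; e^(−k₂t) = e^(−2.249) = 0.1055.
C_N = 0.509×1.70/(1.63−0.509) × (0.4954−0.1055) = 0.7719×0.3899 = 0.3010 mol/dm³.
C_M = C_{M0}e^(−k₁t) = 0.8422 mol/dm³, so C_P = C_{M0}−C_M−C_N = 0.5569 mol/dm³; C_N/C_P = 0.540.

0.540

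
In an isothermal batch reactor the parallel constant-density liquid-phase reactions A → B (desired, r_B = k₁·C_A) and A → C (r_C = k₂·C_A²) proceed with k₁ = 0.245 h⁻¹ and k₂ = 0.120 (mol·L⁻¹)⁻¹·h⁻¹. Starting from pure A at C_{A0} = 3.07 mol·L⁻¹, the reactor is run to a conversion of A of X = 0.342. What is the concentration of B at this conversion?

C_A = C_{A0}(1−X) = 2.020 mol·L⁻¹.
Along a PFR/batch, dC_B/dC_A = −r_B/(r_B+r_C) = −k₁/(k₁+k₂·C_A).
Integrating from C_{A0} to C_A: C_B = (0.245/0.120)·ln[(0.245+0.120·3.07)/(0.245+0.120·2.02)] = 2.042·ln(0.6134/0.4874) = 0.4694 mol·L⁻¹.

0.469 mol·L⁻¹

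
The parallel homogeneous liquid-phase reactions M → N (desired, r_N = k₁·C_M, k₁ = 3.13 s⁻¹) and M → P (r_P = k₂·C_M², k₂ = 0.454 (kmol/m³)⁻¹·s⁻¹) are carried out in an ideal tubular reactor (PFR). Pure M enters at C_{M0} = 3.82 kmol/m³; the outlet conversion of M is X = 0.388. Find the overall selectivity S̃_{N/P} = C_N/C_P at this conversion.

C_M = C_{M0}(1−X) = 2.338 kmol/m³.
Along a PFR/batch, dC_N/dC_M = −r_N/(r_N+r_P) = −k₁/(k₁+k₂·C_M).
Integrating from C_{M0} to C_M: C_N = (3.13/0.454)·ln[(3.13+0.454·3.82)/(3.13+0.454·2.34)] = 6.894·ln(4.864/4.191) = 1.026 kmol/m³.
C_P = (C_{M0}−C_M)−C_N = 0.4557 kmol/m³; S̃_{N/P} = 1.026/0.4557 = 2.25.

2.25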